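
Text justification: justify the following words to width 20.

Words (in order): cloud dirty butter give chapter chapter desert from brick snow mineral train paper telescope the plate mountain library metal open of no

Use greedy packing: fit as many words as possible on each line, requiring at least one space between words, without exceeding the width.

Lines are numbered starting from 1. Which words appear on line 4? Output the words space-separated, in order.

Line 1: ['cloud', 'dirty', 'butter'] (min_width=18, slack=2)
Line 2: ['give', 'chapter', 'chapter'] (min_width=20, slack=0)
Line 3: ['desert', 'from', 'brick'] (min_width=17, slack=3)
Line 4: ['snow', 'mineral', 'train'] (min_width=18, slack=2)
Line 5: ['paper', 'telescope', 'the'] (min_width=19, slack=1)
Line 6: ['plate', 'mountain'] (min_width=14, slack=6)
Line 7: ['library', 'metal', 'open'] (min_width=18, slack=2)
Line 8: ['of', 'no'] (min_width=5, slack=15)

Answer: snow mineral train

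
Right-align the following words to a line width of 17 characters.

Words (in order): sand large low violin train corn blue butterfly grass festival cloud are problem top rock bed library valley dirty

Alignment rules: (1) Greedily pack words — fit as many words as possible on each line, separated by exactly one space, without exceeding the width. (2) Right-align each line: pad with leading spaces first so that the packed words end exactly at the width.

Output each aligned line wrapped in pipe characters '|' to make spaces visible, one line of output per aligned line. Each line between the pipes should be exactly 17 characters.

Answer: |   sand large low|
|violin train corn|
|   blue butterfly|
|   grass festival|
|cloud are problem|
|     top rock bed|
|   library valley|
|            dirty|

Derivation:
Line 1: ['sand', 'large', 'low'] (min_width=14, slack=3)
Line 2: ['violin', 'train', 'corn'] (min_width=17, slack=0)
Line 3: ['blue', 'butterfly'] (min_width=14, slack=3)
Line 4: ['grass', 'festival'] (min_width=14, slack=3)
Line 5: ['cloud', 'are', 'problem'] (min_width=17, slack=0)
Line 6: ['top', 'rock', 'bed'] (min_width=12, slack=5)
Line 7: ['library', 'valley'] (min_width=14, slack=3)
Line 8: ['dirty'] (min_width=5, slack=12)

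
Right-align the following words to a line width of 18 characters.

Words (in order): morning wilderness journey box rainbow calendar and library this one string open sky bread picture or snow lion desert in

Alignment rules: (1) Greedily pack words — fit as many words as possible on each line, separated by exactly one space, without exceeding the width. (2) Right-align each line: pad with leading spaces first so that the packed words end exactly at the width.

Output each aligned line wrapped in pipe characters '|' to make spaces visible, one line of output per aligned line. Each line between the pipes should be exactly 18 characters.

Line 1: ['morning', 'wilderness'] (min_width=18, slack=0)
Line 2: ['journey', 'box'] (min_width=11, slack=7)
Line 3: ['rainbow', 'calendar'] (min_width=16, slack=2)
Line 4: ['and', 'library', 'this'] (min_width=16, slack=2)
Line 5: ['one', 'string', 'open'] (min_width=15, slack=3)
Line 6: ['sky', 'bread', 'picture'] (min_width=17, slack=1)
Line 7: ['or', 'snow', 'lion'] (min_width=12, slack=6)
Line 8: ['desert', 'in'] (min_width=9, slack=9)

Answer: |morning wilderness|
|       journey box|
|  rainbow calendar|
|  and library this|
|   one string open|
| sky bread picture|
|      or snow lion|
|         desert in|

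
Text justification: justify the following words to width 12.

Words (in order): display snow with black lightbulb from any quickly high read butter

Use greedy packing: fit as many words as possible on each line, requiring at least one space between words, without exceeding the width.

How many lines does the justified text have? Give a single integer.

Line 1: ['display', 'snow'] (min_width=12, slack=0)
Line 2: ['with', 'black'] (min_width=10, slack=2)
Line 3: ['lightbulb'] (min_width=9, slack=3)
Line 4: ['from', 'any'] (min_width=8, slack=4)
Line 5: ['quickly', 'high'] (min_width=12, slack=0)
Line 6: ['read', 'butter'] (min_width=11, slack=1)
Total lines: 6

Answer: 6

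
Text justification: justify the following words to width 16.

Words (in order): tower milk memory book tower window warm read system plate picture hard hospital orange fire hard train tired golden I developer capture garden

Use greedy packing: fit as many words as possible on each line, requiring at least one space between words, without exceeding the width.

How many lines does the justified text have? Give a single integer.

Answer: 11

Derivation:
Line 1: ['tower', 'milk'] (min_width=10, slack=6)
Line 2: ['memory', 'book'] (min_width=11, slack=5)
Line 3: ['tower', 'window'] (min_width=12, slack=4)
Line 4: ['warm', 'read', 'system'] (min_width=16, slack=0)
Line 5: ['plate', 'picture'] (min_width=13, slack=3)
Line 6: ['hard', 'hospital'] (min_width=13, slack=3)
Line 7: ['orange', 'fire', 'hard'] (min_width=16, slack=0)
Line 8: ['train', 'tired'] (min_width=11, slack=5)
Line 9: ['golden', 'I'] (min_width=8, slack=8)
Line 10: ['developer'] (min_width=9, slack=7)
Line 11: ['capture', 'garden'] (min_width=14, slack=2)
Total lines: 11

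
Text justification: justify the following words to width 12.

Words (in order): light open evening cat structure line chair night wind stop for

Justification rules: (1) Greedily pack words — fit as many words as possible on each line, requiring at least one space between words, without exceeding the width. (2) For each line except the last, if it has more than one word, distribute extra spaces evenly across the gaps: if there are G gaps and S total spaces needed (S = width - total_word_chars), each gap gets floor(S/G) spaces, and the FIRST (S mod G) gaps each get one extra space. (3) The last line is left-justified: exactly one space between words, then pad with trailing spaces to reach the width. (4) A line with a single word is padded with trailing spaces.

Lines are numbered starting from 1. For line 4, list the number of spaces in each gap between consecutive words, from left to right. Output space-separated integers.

Line 1: ['light', 'open'] (min_width=10, slack=2)
Line 2: ['evening', 'cat'] (min_width=11, slack=1)
Line 3: ['structure'] (min_width=9, slack=3)
Line 4: ['line', 'chair'] (min_width=10, slack=2)
Line 5: ['night', 'wind'] (min_width=10, slack=2)
Line 6: ['stop', 'for'] (min_width=8, slack=4)

Answer: 3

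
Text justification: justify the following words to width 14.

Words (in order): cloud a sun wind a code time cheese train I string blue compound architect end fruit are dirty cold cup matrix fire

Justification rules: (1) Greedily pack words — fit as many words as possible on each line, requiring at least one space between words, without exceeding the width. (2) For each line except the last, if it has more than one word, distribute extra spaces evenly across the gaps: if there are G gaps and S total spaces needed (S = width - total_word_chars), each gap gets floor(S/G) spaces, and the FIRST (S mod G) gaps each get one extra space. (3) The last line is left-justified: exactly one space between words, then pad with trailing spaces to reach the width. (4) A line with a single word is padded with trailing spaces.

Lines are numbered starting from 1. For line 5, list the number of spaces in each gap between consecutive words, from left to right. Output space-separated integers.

Line 1: ['cloud', 'a', 'sun'] (min_width=11, slack=3)
Line 2: ['wind', 'a', 'code'] (min_width=11, slack=3)
Line 3: ['time', 'cheese'] (min_width=11, slack=3)
Line 4: ['train', 'I', 'string'] (min_width=14, slack=0)
Line 5: ['blue', 'compound'] (min_width=13, slack=1)
Line 6: ['architect', 'end'] (min_width=13, slack=1)
Line 7: ['fruit', 'are'] (min_width=9, slack=5)
Line 8: ['dirty', 'cold', 'cup'] (min_width=14, slack=0)
Line 9: ['matrix', 'fire'] (min_width=11, slack=3)

Answer: 2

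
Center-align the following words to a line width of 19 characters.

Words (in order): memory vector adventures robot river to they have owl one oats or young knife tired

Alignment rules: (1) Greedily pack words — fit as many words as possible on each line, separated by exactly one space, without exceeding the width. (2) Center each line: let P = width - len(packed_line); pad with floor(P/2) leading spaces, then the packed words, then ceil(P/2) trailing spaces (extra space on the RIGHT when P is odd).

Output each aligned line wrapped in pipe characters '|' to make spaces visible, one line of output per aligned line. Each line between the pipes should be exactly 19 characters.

Answer: |   memory vector   |
| adventures robot  |
|river to they have |
|  owl one oats or  |
| young knife tired |

Derivation:
Line 1: ['memory', 'vector'] (min_width=13, slack=6)
Line 2: ['adventures', 'robot'] (min_width=16, slack=3)
Line 3: ['river', 'to', 'they', 'have'] (min_width=18, slack=1)
Line 4: ['owl', 'one', 'oats', 'or'] (min_width=15, slack=4)
Line 5: ['young', 'knife', 'tired'] (min_width=17, slack=2)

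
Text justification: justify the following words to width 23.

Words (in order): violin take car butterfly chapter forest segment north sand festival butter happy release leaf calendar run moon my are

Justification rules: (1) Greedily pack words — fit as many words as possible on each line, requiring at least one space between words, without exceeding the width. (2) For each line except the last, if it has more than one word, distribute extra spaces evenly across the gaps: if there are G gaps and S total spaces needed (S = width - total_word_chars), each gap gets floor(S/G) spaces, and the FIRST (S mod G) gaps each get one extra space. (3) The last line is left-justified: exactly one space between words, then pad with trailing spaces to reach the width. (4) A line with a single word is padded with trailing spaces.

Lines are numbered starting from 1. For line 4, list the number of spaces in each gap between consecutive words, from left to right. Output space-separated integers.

Answer: 3 2

Derivation:
Line 1: ['violin', 'take', 'car'] (min_width=15, slack=8)
Line 2: ['butterfly', 'chapter'] (min_width=17, slack=6)
Line 3: ['forest', 'segment', 'north'] (min_width=20, slack=3)
Line 4: ['sand', 'festival', 'butter'] (min_width=20, slack=3)
Line 5: ['happy', 'release', 'leaf'] (min_width=18, slack=5)
Line 6: ['calendar', 'run', 'moon', 'my'] (min_width=20, slack=3)
Line 7: ['are'] (min_width=3, slack=20)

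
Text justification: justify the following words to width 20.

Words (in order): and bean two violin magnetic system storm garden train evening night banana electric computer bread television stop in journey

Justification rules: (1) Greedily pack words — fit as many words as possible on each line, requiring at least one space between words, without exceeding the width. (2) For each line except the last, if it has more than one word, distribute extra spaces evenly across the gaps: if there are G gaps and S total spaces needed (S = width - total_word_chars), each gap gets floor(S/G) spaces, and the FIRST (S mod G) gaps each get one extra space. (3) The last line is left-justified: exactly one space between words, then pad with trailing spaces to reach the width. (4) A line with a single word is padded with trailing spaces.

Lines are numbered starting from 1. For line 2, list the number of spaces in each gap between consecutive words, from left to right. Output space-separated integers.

Line 1: ['and', 'bean', 'two', 'violin'] (min_width=19, slack=1)
Line 2: ['magnetic', 'system'] (min_width=15, slack=5)
Line 3: ['storm', 'garden', 'train'] (min_width=18, slack=2)
Line 4: ['evening', 'night', 'banana'] (min_width=20, slack=0)
Line 5: ['electric', 'computer'] (min_width=17, slack=3)
Line 6: ['bread', 'television'] (min_width=16, slack=4)
Line 7: ['stop', 'in', 'journey'] (min_width=15, slack=5)

Answer: 6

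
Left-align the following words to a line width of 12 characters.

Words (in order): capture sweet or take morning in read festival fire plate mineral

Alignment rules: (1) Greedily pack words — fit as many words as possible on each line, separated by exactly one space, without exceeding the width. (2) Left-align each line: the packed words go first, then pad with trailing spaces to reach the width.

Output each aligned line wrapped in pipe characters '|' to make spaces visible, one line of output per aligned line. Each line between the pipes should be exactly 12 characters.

Answer: |capture     |
|sweet or    |
|take morning|
|in read     |
|festival    |
|fire plate  |
|mineral     |

Derivation:
Line 1: ['capture'] (min_width=7, slack=5)
Line 2: ['sweet', 'or'] (min_width=8, slack=4)
Line 3: ['take', 'morning'] (min_width=12, slack=0)
Line 4: ['in', 'read'] (min_width=7, slack=5)
Line 5: ['festival'] (min_width=8, slack=4)
Line 6: ['fire', 'plate'] (min_width=10, slack=2)
Line 7: ['mineral'] (min_width=7, slack=5)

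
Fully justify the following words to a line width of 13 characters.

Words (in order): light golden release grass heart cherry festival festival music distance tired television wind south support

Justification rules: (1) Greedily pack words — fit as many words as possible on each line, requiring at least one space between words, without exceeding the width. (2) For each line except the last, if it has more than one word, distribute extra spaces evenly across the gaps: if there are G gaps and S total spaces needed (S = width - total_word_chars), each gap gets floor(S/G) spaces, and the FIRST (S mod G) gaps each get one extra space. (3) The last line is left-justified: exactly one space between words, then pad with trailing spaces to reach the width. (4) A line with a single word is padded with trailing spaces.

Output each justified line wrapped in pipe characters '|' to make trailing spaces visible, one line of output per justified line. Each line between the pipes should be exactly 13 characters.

Answer: |light  golden|
|release grass|
|heart  cherry|
|festival     |
|festival     |
|music        |
|distance     |
|tired        |
|television   |
|wind    south|
|support      |

Derivation:
Line 1: ['light', 'golden'] (min_width=12, slack=1)
Line 2: ['release', 'grass'] (min_width=13, slack=0)
Line 3: ['heart', 'cherry'] (min_width=12, slack=1)
Line 4: ['festival'] (min_width=8, slack=5)
Line 5: ['festival'] (min_width=8, slack=5)
Line 6: ['music'] (min_width=5, slack=8)
Line 7: ['distance'] (min_width=8, slack=5)
Line 8: ['tired'] (min_width=5, slack=8)
Line 9: ['television'] (min_width=10, slack=3)
Line 10: ['wind', 'south'] (min_width=10, slack=3)
Line 11: ['support'] (min_width=7, slack=6)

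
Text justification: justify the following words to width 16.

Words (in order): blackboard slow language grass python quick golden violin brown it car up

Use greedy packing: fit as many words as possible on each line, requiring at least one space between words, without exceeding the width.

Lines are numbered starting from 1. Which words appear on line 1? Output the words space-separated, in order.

Line 1: ['blackboard', 'slow'] (min_width=15, slack=1)
Line 2: ['language', 'grass'] (min_width=14, slack=2)
Line 3: ['python', 'quick'] (min_width=12, slack=4)
Line 4: ['golden', 'violin'] (min_width=13, slack=3)
Line 5: ['brown', 'it', 'car', 'up'] (min_width=15, slack=1)

Answer: blackboard slow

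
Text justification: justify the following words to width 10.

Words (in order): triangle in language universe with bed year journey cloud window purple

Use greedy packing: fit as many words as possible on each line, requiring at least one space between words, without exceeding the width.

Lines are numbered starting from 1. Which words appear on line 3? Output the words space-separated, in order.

Answer: language

Derivation:
Line 1: ['triangle'] (min_width=8, slack=2)
Line 2: ['in'] (min_width=2, slack=8)
Line 3: ['language'] (min_width=8, slack=2)
Line 4: ['universe'] (min_width=8, slack=2)
Line 5: ['with', 'bed'] (min_width=8, slack=2)
Line 6: ['year'] (min_width=4, slack=6)
Line 7: ['journey'] (min_width=7, slack=3)
Line 8: ['cloud'] (min_width=5, slack=5)
Line 9: ['window'] (min_width=6, slack=4)
Line 10: ['purple'] (min_width=6, slack=4)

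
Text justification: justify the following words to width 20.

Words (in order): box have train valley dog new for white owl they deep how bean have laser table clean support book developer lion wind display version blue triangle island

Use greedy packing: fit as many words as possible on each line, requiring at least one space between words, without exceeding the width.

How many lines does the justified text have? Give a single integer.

Answer: 8

Derivation:
Line 1: ['box', 'have', 'train'] (min_width=14, slack=6)
Line 2: ['valley', 'dog', 'new', 'for'] (min_width=18, slack=2)
Line 3: ['white', 'owl', 'they', 'deep'] (min_width=19, slack=1)
Line 4: ['how', 'bean', 'have', 'laser'] (min_width=19, slack=1)
Line 5: ['table', 'clean', 'support'] (min_width=19, slack=1)
Line 6: ['book', 'developer', 'lion'] (min_width=19, slack=1)
Line 7: ['wind', 'display', 'version'] (min_width=20, slack=0)
Line 8: ['blue', 'triangle', 'island'] (min_width=20, slack=0)
Total lines: 8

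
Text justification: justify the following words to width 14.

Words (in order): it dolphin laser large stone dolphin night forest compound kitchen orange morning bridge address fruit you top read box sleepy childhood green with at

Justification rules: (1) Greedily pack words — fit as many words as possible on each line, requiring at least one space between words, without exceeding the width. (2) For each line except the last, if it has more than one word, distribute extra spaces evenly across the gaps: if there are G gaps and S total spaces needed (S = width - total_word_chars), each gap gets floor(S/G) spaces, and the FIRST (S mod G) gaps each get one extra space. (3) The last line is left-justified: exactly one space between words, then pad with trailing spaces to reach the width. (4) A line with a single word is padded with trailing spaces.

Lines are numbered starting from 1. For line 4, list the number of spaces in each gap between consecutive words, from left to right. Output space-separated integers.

Line 1: ['it', 'dolphin'] (min_width=10, slack=4)
Line 2: ['laser', 'large'] (min_width=11, slack=3)
Line 3: ['stone', 'dolphin'] (min_width=13, slack=1)
Line 4: ['night', 'forest'] (min_width=12, slack=2)
Line 5: ['compound'] (min_width=8, slack=6)
Line 6: ['kitchen', 'orange'] (min_width=14, slack=0)
Line 7: ['morning', 'bridge'] (min_width=14, slack=0)
Line 8: ['address', 'fruit'] (min_width=13, slack=1)
Line 9: ['you', 'top', 'read'] (min_width=12, slack=2)
Line 10: ['box', 'sleepy'] (min_width=10, slack=4)
Line 11: ['childhood'] (min_width=9, slack=5)
Line 12: ['green', 'with', 'at'] (min_width=13, slack=1)

Answer: 3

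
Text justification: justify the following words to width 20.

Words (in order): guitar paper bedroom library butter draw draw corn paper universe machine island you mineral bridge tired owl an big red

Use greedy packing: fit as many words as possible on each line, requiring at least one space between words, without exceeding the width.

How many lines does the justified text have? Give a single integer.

Answer: 7

Derivation:
Line 1: ['guitar', 'paper', 'bedroom'] (min_width=20, slack=0)
Line 2: ['library', 'butter', 'draw'] (min_width=19, slack=1)
Line 3: ['draw', 'corn', 'paper'] (min_width=15, slack=5)
Line 4: ['universe', 'machine'] (min_width=16, slack=4)
Line 5: ['island', 'you', 'mineral'] (min_width=18, slack=2)
Line 6: ['bridge', 'tired', 'owl', 'an'] (min_width=19, slack=1)
Line 7: ['big', 'red'] (min_width=7, slack=13)
Total lines: 7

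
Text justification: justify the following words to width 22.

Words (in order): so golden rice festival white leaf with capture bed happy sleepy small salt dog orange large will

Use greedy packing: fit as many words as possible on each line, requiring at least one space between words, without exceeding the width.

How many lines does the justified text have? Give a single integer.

Line 1: ['so', 'golden', 'rice'] (min_width=14, slack=8)
Line 2: ['festival', 'white', 'leaf'] (min_width=19, slack=3)
Line 3: ['with', 'capture', 'bed', 'happy'] (min_width=22, slack=0)
Line 4: ['sleepy', 'small', 'salt', 'dog'] (min_width=21, slack=1)
Line 5: ['orange', 'large', 'will'] (min_width=17, slack=5)
Total lines: 5

Answer: 5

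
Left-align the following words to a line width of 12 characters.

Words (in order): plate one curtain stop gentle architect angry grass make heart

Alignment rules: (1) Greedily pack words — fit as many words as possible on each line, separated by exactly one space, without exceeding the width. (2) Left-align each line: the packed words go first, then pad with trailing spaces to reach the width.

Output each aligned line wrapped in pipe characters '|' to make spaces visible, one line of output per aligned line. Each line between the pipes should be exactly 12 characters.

Answer: |plate one   |
|curtain stop|
|gentle      |
|architect   |
|angry grass |
|make heart  |

Derivation:
Line 1: ['plate', 'one'] (min_width=9, slack=3)
Line 2: ['curtain', 'stop'] (min_width=12, slack=0)
Line 3: ['gentle'] (min_width=6, slack=6)
Line 4: ['architect'] (min_width=9, slack=3)
Line 5: ['angry', 'grass'] (min_width=11, slack=1)
Line 6: ['make', 'heart'] (min_width=10, slack=2)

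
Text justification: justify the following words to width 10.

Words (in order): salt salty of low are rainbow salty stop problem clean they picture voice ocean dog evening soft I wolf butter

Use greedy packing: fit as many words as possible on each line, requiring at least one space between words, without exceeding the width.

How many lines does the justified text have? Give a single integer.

Answer: 13

Derivation:
Line 1: ['salt', 'salty'] (min_width=10, slack=0)
Line 2: ['of', 'low', 'are'] (min_width=10, slack=0)
Line 3: ['rainbow'] (min_width=7, slack=3)
Line 4: ['salty', 'stop'] (min_width=10, slack=0)
Line 5: ['problem'] (min_width=7, slack=3)
Line 6: ['clean', 'they'] (min_width=10, slack=0)
Line 7: ['picture'] (min_width=7, slack=3)
Line 8: ['voice'] (min_width=5, slack=5)
Line 9: ['ocean', 'dog'] (min_width=9, slack=1)
Line 10: ['evening'] (min_width=7, slack=3)
Line 11: ['soft', 'I'] (min_width=6, slack=4)
Line 12: ['wolf'] (min_width=4, slack=6)
Line 13: ['butter'] (min_width=6, slack=4)
Total lines: 13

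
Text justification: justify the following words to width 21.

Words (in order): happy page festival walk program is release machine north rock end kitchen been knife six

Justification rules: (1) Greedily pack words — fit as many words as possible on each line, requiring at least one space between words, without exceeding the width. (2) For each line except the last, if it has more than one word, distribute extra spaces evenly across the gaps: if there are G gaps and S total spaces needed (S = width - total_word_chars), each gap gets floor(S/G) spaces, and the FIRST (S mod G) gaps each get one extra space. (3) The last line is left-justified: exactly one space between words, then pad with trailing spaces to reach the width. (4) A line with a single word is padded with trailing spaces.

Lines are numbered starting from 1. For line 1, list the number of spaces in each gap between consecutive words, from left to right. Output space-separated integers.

Answer: 2 2

Derivation:
Line 1: ['happy', 'page', 'festival'] (min_width=19, slack=2)
Line 2: ['walk', 'program', 'is'] (min_width=15, slack=6)
Line 3: ['release', 'machine', 'north'] (min_width=21, slack=0)
Line 4: ['rock', 'end', 'kitchen', 'been'] (min_width=21, slack=0)
Line 5: ['knife', 'six'] (min_width=9, slack=12)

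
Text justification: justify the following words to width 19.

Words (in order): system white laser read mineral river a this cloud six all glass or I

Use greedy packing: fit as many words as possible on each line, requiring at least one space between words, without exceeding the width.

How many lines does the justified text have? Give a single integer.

Line 1: ['system', 'white', 'laser'] (min_width=18, slack=1)
Line 2: ['read', 'mineral', 'river'] (min_width=18, slack=1)
Line 3: ['a', 'this', 'cloud', 'six'] (min_width=16, slack=3)
Line 4: ['all', 'glass', 'or', 'I'] (min_width=14, slack=5)
Total lines: 4

Answer: 4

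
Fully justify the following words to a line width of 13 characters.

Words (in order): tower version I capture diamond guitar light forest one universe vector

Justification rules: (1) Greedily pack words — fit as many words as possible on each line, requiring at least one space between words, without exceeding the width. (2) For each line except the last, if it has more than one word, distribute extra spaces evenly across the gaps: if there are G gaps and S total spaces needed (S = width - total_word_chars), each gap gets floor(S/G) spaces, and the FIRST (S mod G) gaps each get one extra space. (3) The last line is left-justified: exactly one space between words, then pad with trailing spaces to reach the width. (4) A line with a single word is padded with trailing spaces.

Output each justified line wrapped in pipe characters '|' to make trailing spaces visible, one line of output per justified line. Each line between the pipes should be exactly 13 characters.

Answer: |tower version|
|I     capture|
|diamond      |
|guitar  light|
|forest    one|
|universe     |
|vector       |

Derivation:
Line 1: ['tower', 'version'] (min_width=13, slack=0)
Line 2: ['I', 'capture'] (min_width=9, slack=4)
Line 3: ['diamond'] (min_width=7, slack=6)
Line 4: ['guitar', 'light'] (min_width=12, slack=1)
Line 5: ['forest', 'one'] (min_width=10, slack=3)
Line 6: ['universe'] (min_width=8, slack=5)
Line 7: ['vector'] (min_width=6, slack=7)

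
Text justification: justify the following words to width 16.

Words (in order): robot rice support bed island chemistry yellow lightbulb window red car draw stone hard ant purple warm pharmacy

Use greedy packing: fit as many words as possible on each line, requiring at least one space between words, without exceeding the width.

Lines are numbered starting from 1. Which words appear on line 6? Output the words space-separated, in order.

Line 1: ['robot', 'rice'] (min_width=10, slack=6)
Line 2: ['support', 'bed'] (min_width=11, slack=5)
Line 3: ['island', 'chemistry'] (min_width=16, slack=0)
Line 4: ['yellow', 'lightbulb'] (min_width=16, slack=0)
Line 5: ['window', 'red', 'car'] (min_width=14, slack=2)
Line 6: ['draw', 'stone', 'hard'] (min_width=15, slack=1)
Line 7: ['ant', 'purple', 'warm'] (min_width=15, slack=1)
Line 8: ['pharmacy'] (min_width=8, slack=8)

Answer: draw stone hard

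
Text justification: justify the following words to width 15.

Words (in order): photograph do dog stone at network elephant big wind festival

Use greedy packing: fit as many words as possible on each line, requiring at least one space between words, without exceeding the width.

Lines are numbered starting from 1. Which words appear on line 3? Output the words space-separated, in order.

Answer: network

Derivation:
Line 1: ['photograph', 'do'] (min_width=13, slack=2)
Line 2: ['dog', 'stone', 'at'] (min_width=12, slack=3)
Line 3: ['network'] (min_width=7, slack=8)
Line 4: ['elephant', 'big'] (min_width=12, slack=3)
Line 5: ['wind', 'festival'] (min_width=13, slack=2)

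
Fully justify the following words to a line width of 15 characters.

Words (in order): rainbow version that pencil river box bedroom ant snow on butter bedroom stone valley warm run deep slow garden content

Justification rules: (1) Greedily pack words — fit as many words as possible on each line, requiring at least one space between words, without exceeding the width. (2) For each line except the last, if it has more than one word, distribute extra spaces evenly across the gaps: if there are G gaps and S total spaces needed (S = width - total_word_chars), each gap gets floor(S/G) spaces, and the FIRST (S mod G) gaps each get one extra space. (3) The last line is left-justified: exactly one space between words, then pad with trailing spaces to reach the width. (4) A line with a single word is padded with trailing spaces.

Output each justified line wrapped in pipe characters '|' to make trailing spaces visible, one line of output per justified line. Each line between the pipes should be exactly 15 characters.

Answer: |rainbow version|
|that     pencil|
|river       box|
|bedroom     ant|
|snow  on butter|
|bedroom   stone|
|valley warm run|
|deep       slow|
|garden content |

Derivation:
Line 1: ['rainbow', 'version'] (min_width=15, slack=0)
Line 2: ['that', 'pencil'] (min_width=11, slack=4)
Line 3: ['river', 'box'] (min_width=9, slack=6)
Line 4: ['bedroom', 'ant'] (min_width=11, slack=4)
Line 5: ['snow', 'on', 'butter'] (min_width=14, slack=1)
Line 6: ['bedroom', 'stone'] (min_width=13, slack=2)
Line 7: ['valley', 'warm', 'run'] (min_width=15, slack=0)
Line 8: ['deep', 'slow'] (min_width=9, slack=6)
Line 9: ['garden', 'content'] (min_width=14, slack=1)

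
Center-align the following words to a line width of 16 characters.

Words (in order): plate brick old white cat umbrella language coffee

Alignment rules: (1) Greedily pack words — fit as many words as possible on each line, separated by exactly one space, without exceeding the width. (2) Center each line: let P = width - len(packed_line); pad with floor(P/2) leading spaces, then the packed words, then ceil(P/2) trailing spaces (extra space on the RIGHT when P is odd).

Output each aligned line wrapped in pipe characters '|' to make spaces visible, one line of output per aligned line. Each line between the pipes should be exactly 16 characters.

Line 1: ['plate', 'brick', 'old'] (min_width=15, slack=1)
Line 2: ['white', 'cat'] (min_width=9, slack=7)
Line 3: ['umbrella'] (min_width=8, slack=8)
Line 4: ['language', 'coffee'] (min_width=15, slack=1)

Answer: |plate brick old |
|   white cat    |
|    umbrella    |
|language coffee |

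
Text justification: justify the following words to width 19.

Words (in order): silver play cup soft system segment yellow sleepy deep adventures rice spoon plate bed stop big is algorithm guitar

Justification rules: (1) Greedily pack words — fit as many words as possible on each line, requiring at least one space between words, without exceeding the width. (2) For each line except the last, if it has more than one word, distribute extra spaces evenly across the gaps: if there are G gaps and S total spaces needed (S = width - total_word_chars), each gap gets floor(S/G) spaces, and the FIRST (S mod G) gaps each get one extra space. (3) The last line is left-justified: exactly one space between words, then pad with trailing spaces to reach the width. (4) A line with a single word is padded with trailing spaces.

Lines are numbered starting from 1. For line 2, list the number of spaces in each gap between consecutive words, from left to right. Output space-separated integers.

Line 1: ['silver', 'play', 'cup'] (min_width=15, slack=4)
Line 2: ['soft', 'system', 'segment'] (min_width=19, slack=0)
Line 3: ['yellow', 'sleepy', 'deep'] (min_width=18, slack=1)
Line 4: ['adventures', 'rice'] (min_width=15, slack=4)
Line 5: ['spoon', 'plate', 'bed'] (min_width=15, slack=4)
Line 6: ['stop', 'big', 'is'] (min_width=11, slack=8)
Line 7: ['algorithm', 'guitar'] (min_width=16, slack=3)

Answer: 1 1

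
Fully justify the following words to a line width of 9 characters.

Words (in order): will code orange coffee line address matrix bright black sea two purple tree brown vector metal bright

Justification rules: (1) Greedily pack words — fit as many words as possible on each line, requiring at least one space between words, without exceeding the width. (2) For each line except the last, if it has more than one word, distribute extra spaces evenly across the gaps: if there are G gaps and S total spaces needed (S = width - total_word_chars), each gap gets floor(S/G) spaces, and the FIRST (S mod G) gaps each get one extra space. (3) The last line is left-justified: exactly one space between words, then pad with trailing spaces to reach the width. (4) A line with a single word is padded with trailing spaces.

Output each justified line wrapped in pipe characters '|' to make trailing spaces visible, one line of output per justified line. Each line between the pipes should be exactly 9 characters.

Answer: |will code|
|orange   |
|coffee   |
|line     |
|address  |
|matrix   |
|bright   |
|black sea|
|two      |
|purple   |
|tree     |
|brown    |
|vector   |
|metal    |
|bright   |

Derivation:
Line 1: ['will', 'code'] (min_width=9, slack=0)
Line 2: ['orange'] (min_width=6, slack=3)
Line 3: ['coffee'] (min_width=6, slack=3)
Line 4: ['line'] (min_width=4, slack=5)
Line 5: ['address'] (min_width=7, slack=2)
Line 6: ['matrix'] (min_width=6, slack=3)
Line 7: ['bright'] (min_width=6, slack=3)
Line 8: ['black', 'sea'] (min_width=9, slack=0)
Line 9: ['two'] (min_width=3, slack=6)
Line 10: ['purple'] (min_width=6, slack=3)
Line 11: ['tree'] (min_width=4, slack=5)
Line 12: ['brown'] (min_width=5, slack=4)
Line 13: ['vector'] (min_width=6, slack=3)
Line 14: ['metal'] (min_width=5, slack=4)
Line 15: ['bright'] (min_width=6, slack=3)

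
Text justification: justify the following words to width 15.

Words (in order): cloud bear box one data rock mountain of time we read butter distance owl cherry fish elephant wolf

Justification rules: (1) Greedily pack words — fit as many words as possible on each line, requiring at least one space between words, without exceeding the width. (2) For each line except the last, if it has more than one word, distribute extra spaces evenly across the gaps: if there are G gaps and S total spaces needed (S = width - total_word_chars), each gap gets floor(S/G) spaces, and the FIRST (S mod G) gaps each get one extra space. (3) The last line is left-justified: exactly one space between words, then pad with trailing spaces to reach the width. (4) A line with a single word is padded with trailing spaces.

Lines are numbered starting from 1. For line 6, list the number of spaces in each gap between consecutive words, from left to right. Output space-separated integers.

Answer: 1 1

Derivation:
Line 1: ['cloud', 'bear', 'box'] (min_width=14, slack=1)
Line 2: ['one', 'data', 'rock'] (min_width=13, slack=2)
Line 3: ['mountain', 'of'] (min_width=11, slack=4)
Line 4: ['time', 'we', 'read'] (min_width=12, slack=3)
Line 5: ['butter', 'distance'] (min_width=15, slack=0)
Line 6: ['owl', 'cherry', 'fish'] (min_width=15, slack=0)
Line 7: ['elephant', 'wolf'] (min_width=13, slack=2)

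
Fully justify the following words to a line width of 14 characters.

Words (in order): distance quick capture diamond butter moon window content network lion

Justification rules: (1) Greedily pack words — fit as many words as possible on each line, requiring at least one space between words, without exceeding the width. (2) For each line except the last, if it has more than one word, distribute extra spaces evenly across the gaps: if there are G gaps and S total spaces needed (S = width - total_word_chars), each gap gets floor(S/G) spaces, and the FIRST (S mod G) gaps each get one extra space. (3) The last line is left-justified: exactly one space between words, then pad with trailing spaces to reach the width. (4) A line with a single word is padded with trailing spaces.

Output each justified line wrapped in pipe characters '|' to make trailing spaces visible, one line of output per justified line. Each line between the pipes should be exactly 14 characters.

Line 1: ['distance', 'quick'] (min_width=14, slack=0)
Line 2: ['capture'] (min_width=7, slack=7)
Line 3: ['diamond', 'butter'] (min_width=14, slack=0)
Line 4: ['moon', 'window'] (min_width=11, slack=3)
Line 5: ['content'] (min_width=7, slack=7)
Line 6: ['network', 'lion'] (min_width=12, slack=2)

Answer: |distance quick|
|capture       |
|diamond butter|
|moon    window|
|content       |
|network lion  |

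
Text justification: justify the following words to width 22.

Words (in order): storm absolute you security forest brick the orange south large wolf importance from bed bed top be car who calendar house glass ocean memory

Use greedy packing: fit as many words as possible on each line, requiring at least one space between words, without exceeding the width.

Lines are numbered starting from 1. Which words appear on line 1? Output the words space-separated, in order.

Line 1: ['storm', 'absolute', 'you'] (min_width=18, slack=4)
Line 2: ['security', 'forest', 'brick'] (min_width=21, slack=1)
Line 3: ['the', 'orange', 'south', 'large'] (min_width=22, slack=0)
Line 4: ['wolf', 'importance', 'from'] (min_width=20, slack=2)
Line 5: ['bed', 'bed', 'top', 'be', 'car', 'who'] (min_width=22, slack=0)
Line 6: ['calendar', 'house', 'glass'] (min_width=20, slack=2)
Line 7: ['ocean', 'memory'] (min_width=12, slack=10)

Answer: storm absolute you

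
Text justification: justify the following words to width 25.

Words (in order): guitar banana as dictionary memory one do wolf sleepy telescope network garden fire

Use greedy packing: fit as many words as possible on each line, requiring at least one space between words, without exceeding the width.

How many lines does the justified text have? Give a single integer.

Line 1: ['guitar', 'banana', 'as'] (min_width=16, slack=9)
Line 2: ['dictionary', 'memory', 'one', 'do'] (min_width=24, slack=1)
Line 3: ['wolf', 'sleepy', 'telescope'] (min_width=21, slack=4)
Line 4: ['network', 'garden', 'fire'] (min_width=19, slack=6)
Total lines: 4

Answer: 4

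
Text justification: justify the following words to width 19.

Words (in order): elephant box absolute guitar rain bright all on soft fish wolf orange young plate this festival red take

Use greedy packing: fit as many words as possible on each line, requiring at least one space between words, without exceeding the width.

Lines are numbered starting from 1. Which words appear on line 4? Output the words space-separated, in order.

Line 1: ['elephant', 'box'] (min_width=12, slack=7)
Line 2: ['absolute', 'guitar'] (min_width=15, slack=4)
Line 3: ['rain', 'bright', 'all', 'on'] (min_width=18, slack=1)
Line 4: ['soft', 'fish', 'wolf'] (min_width=14, slack=5)
Line 5: ['orange', 'young', 'plate'] (min_width=18, slack=1)
Line 6: ['this', 'festival', 'red'] (min_width=17, slack=2)
Line 7: ['take'] (min_width=4, slack=15)

Answer: soft fish wolf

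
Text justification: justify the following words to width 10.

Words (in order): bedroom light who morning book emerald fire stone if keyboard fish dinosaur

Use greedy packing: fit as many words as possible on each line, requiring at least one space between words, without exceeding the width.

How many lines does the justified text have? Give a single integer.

Answer: 10

Derivation:
Line 1: ['bedroom'] (min_width=7, slack=3)
Line 2: ['light', 'who'] (min_width=9, slack=1)
Line 3: ['morning'] (min_width=7, slack=3)
Line 4: ['book'] (min_width=4, slack=6)
Line 5: ['emerald'] (min_width=7, slack=3)
Line 6: ['fire', 'stone'] (min_width=10, slack=0)
Line 7: ['if'] (min_width=2, slack=8)
Line 8: ['keyboard'] (min_width=8, slack=2)
Line 9: ['fish'] (min_width=4, slack=6)
Line 10: ['dinosaur'] (min_width=8, slack=2)
Total lines: 10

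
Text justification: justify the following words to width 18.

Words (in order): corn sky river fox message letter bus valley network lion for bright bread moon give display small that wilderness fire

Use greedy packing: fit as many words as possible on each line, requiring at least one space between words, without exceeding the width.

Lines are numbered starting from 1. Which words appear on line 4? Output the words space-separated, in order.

Line 1: ['corn', 'sky', 'river', 'fox'] (min_width=18, slack=0)
Line 2: ['message', 'letter', 'bus'] (min_width=18, slack=0)
Line 3: ['valley', 'network'] (min_width=14, slack=4)
Line 4: ['lion', 'for', 'bright'] (min_width=15, slack=3)
Line 5: ['bread', 'moon', 'give'] (min_width=15, slack=3)
Line 6: ['display', 'small', 'that'] (min_width=18, slack=0)
Line 7: ['wilderness', 'fire'] (min_width=15, slack=3)

Answer: lion for bright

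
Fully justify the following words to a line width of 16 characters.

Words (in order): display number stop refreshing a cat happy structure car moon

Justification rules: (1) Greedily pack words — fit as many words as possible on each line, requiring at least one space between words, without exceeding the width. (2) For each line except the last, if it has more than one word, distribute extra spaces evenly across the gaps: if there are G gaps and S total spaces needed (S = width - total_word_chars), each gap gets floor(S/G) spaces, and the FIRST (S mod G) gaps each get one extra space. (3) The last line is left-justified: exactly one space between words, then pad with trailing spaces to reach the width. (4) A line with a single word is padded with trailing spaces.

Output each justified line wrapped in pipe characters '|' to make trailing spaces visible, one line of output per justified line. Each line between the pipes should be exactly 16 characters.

Answer: |display   number|
|stop  refreshing|
|a    cat   happy|
|structure    car|
|moon            |

Derivation:
Line 1: ['display', 'number'] (min_width=14, slack=2)
Line 2: ['stop', 'refreshing'] (min_width=15, slack=1)
Line 3: ['a', 'cat', 'happy'] (min_width=11, slack=5)
Line 4: ['structure', 'car'] (min_width=13, slack=3)
Line 5: ['moon'] (min_width=4, slack=12)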